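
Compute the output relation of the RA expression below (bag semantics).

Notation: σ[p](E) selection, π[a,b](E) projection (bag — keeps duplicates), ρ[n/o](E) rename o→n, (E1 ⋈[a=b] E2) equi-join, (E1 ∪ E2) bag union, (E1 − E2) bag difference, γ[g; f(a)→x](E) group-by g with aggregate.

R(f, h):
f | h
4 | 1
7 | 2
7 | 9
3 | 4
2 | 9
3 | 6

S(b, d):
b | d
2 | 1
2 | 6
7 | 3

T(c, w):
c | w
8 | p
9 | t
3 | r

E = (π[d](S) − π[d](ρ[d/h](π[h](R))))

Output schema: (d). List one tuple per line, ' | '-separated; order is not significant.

Row counts bottom-up:
  S → 3
  π[d](S) → 3
  R → 6
  π[h](R) → 6
  ρ[d/h](π[h](R)) → 6
  π[d](ρ[d/h](π[h](R))) → 6
  (π[d](S) − π[d](ρ[d/h](π[h](R)))) → 1

== RESULT ==
d
3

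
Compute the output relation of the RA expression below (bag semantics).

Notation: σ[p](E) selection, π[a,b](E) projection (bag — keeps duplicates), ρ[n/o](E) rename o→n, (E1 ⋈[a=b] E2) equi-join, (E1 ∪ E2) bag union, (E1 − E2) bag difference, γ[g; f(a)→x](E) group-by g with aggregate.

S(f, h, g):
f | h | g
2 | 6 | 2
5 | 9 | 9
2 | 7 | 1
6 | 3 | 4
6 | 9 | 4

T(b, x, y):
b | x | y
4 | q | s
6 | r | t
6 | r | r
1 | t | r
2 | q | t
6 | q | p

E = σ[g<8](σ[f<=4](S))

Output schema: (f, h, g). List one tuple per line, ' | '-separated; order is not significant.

Stepwise |·|:
  S → 5
  σ[f<=4](S) → 2
  σ[g<8](σ[f<=4](S)) → 2

== RESULT ==
f | h | g
2 | 6 | 2
2 | 7 | 1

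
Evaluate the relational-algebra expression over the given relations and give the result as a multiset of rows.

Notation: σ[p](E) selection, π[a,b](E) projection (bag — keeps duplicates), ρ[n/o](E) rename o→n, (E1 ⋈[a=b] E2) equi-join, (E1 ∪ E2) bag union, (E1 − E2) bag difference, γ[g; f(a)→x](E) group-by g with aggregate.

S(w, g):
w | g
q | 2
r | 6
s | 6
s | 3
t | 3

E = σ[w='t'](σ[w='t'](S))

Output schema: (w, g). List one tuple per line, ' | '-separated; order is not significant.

Per-node cardinality:
  S → 5
  σ[w='t'](S) → 1
  σ[w='t'](σ[w='t'](S)) → 1

== RESULT ==
w | g
t | 3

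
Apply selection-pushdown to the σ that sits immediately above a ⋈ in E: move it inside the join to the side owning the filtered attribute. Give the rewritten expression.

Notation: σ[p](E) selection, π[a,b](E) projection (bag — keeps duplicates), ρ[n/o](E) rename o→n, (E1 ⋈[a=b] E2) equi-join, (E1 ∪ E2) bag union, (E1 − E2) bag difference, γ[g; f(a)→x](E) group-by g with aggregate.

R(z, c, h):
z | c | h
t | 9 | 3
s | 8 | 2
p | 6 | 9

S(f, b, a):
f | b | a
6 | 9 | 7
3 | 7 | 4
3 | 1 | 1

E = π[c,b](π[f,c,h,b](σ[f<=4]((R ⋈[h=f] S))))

σ filters on f, owned by the right side.
E' = π[c,b](π[f,c,h,b]((R ⋈[h=f] σ[f<=4](S))))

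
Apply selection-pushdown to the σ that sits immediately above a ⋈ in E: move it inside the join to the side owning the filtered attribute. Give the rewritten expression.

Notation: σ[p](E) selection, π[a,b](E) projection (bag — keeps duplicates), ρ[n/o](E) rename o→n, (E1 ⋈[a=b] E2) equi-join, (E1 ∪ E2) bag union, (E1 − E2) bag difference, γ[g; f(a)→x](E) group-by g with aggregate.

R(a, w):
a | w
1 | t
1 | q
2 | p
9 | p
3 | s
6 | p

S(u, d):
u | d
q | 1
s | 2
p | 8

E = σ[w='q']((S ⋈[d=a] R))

σ filters on w, owned by the right side.
E' = (S ⋈[d=a] σ[w='q'](R))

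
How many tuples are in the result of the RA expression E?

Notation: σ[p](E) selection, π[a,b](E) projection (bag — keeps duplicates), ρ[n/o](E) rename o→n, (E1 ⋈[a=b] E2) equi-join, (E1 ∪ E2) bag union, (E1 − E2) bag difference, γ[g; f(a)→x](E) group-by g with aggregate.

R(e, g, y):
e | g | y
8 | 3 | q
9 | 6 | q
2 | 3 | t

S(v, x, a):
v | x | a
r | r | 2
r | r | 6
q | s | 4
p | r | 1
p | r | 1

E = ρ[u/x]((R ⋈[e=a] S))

Per-node cardinality:
  R → 3
  S → 5
  (R ⋈[e=a] S) → 1
  ρ[u/x]((R ⋈[e=a] S)) → 1

|E| = 1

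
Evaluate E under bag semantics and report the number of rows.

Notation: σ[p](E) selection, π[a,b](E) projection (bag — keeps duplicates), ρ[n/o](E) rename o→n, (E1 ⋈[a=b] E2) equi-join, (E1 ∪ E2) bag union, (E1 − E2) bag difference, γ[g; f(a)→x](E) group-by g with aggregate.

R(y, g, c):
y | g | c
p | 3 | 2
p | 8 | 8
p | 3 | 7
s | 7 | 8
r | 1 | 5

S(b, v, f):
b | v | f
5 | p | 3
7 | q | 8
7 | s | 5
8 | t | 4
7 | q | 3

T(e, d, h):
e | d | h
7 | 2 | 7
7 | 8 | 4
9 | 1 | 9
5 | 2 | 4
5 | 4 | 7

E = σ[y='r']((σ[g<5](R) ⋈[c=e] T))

Row counts bottom-up:
  R → 5
  σ[g<5](R) → 3
  T → 5
  (σ[g<5](R) ⋈[c=e] T) → 4
  σ[y='r']((σ[g<5](R) ⋈[c=e] T)) → 2

|E| = 2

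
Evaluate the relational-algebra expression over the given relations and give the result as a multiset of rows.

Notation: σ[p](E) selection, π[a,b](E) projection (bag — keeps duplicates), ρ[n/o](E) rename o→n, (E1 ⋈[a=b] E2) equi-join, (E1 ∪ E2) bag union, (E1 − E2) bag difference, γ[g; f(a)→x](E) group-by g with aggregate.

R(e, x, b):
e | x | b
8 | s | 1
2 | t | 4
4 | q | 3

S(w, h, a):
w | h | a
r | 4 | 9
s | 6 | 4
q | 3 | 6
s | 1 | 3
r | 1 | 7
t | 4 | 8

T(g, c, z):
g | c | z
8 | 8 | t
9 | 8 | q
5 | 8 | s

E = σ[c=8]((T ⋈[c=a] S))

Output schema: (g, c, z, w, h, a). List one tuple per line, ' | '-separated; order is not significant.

Stepwise |·|:
  T → 3
  S → 6
  (T ⋈[c=a] S) → 3
  σ[c=8]((T ⋈[c=a] S)) → 3

== RESULT ==
g | c | z | w | h | a
5 | 8 | s | t | 4 | 8
8 | 8 | t | t | 4 | 8
9 | 8 | q | t | 4 | 8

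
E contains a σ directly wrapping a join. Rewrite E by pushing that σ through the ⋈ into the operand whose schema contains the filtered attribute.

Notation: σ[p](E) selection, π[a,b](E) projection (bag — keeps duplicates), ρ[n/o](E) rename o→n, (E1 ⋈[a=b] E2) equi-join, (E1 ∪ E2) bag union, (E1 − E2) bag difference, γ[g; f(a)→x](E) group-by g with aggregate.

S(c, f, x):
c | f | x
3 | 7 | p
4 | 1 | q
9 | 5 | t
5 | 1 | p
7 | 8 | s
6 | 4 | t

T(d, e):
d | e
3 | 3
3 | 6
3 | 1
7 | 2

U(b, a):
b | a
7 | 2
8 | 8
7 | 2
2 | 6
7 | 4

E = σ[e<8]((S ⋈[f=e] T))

σ filters on e, owned by the right side.
E' = (S ⋈[f=e] σ[e<8](T))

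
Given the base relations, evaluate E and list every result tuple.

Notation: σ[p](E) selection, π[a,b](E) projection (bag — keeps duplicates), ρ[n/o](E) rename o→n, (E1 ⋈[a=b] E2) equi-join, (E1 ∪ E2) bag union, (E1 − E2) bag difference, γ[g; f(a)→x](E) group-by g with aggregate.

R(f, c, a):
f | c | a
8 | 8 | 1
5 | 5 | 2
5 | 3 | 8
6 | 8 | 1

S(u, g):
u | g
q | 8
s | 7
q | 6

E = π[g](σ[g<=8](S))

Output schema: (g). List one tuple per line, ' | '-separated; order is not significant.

Stepwise |·|:
  S → 3
  σ[g<=8](S) → 3
  π[g](σ[g<=8](S)) → 3

== RESULT ==
g
6
7
8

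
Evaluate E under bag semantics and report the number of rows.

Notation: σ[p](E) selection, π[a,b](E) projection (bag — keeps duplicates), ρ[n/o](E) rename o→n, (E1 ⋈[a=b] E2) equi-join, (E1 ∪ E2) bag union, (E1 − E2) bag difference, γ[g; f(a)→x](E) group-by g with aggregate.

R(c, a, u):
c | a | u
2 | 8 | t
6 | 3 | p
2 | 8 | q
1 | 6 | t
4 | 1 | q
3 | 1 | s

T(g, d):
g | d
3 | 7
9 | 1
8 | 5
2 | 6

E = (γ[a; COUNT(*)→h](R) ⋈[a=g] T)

Subexpression sizes:
  R → 6
  γ[a; COUNT(*)→h](R) → 4
  T → 4
  (γ[a; COUNT(*)→h](R) ⋈[a=g] T) → 2

|E| = 2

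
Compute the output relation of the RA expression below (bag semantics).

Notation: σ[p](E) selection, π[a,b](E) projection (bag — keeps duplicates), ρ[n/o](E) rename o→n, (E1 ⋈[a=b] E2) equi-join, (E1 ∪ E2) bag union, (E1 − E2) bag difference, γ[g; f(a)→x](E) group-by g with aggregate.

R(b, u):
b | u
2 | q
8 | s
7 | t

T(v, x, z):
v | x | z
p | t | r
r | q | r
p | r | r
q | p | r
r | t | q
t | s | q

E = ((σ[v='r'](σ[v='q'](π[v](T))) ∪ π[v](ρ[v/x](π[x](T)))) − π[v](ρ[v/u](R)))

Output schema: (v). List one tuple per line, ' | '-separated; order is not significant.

Row counts bottom-up:
  T → 6
  π[v](T) → 6
  σ[v='q'](π[v](T)) → 1
  σ[v='r'](σ[v='q'](π[v](T))) → 0
  T → 6
  π[x](T) → 6
  ρ[v/x](π[x](T)) → 6
  π[v](ρ[v/x](π[x](T))) → 6
  (σ[v='r'](σ[v='q'](π[v](T))) ∪ π[v](ρ[v/x](π[x](T)))) → 6
  R → 3
  ρ[v/u](R) → 3
  π[v](ρ[v/u](R)) → 3
  ((σ[v='r'](σ[v='q'](π[v](T))) ∪ π[v](ρ[v/x](π[x](T)))) − π[v](ρ[v/u](R))) → 3

== RESULT ==
v
p
r
t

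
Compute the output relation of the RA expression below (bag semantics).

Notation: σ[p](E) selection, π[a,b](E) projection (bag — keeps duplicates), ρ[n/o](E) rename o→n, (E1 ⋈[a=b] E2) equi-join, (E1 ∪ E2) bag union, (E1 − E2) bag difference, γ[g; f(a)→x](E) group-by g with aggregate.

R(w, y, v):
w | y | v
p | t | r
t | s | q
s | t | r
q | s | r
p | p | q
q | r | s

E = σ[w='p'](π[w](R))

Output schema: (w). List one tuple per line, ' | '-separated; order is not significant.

Per-node cardinality:
  R → 6
  π[w](R) → 6
  σ[w='p'](π[w](R)) → 2

== RESULT ==
w
p
p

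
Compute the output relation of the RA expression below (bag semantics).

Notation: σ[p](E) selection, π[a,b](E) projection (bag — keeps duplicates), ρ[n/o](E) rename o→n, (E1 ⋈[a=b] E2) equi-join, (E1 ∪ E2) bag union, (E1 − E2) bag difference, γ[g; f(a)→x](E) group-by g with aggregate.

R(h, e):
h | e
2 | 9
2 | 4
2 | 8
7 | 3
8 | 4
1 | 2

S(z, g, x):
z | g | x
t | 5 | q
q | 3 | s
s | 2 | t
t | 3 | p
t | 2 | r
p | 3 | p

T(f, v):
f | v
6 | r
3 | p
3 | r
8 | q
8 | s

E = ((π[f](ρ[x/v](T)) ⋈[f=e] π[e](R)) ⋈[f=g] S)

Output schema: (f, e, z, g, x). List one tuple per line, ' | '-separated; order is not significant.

Per-node cardinality:
  T → 5
  ρ[x/v](T) → 5
  π[f](ρ[x/v](T)) → 5
  R → 6
  π[e](R) → 6
  (π[f](ρ[x/v](T)) ⋈[f=e] π[e](R)) → 4
  S → 6
  ((π[f](ρ[x/v](T)) ⋈[f=e] π[e](R)) ⋈[f=g] S) → 6

== RESULT ==
f | e | z | g | x
3 | 3 | p | 3 | p
3 | 3 | p | 3 | p
3 | 3 | q | 3 | s
3 | 3 | q | 3 | s
3 | 3 | t | 3 | p
3 | 3 | t | 3 | p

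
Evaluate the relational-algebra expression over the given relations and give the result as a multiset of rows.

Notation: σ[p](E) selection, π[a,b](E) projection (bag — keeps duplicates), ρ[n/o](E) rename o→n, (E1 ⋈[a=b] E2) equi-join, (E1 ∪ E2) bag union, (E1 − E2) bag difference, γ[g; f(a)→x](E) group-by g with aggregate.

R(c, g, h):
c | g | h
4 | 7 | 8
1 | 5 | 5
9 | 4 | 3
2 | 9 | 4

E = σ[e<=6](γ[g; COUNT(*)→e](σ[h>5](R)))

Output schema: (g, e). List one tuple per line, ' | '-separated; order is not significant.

Per-node cardinality:
  R → 4
  σ[h>5](R) → 1
  γ[g; COUNT(*)→e](σ[h>5](R)) → 1
  σ[e<=6](γ[g; COUNT(*)→e](σ[h>5](R))) → 1

== RESULT ==
g | e
7 | 1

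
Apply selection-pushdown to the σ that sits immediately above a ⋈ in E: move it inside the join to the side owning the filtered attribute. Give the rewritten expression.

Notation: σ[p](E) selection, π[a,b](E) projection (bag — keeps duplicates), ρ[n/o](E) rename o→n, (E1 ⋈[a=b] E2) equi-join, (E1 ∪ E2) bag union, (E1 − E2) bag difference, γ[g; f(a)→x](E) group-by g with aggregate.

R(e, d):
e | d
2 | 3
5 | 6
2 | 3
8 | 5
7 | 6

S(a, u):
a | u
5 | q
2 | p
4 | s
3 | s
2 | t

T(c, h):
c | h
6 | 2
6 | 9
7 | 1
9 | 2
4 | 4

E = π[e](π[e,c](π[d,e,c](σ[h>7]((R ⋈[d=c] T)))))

σ filters on h, owned by the right side.
E' = π[e](π[e,c](π[d,e,c]((R ⋈[d=c] σ[h>7](T)))))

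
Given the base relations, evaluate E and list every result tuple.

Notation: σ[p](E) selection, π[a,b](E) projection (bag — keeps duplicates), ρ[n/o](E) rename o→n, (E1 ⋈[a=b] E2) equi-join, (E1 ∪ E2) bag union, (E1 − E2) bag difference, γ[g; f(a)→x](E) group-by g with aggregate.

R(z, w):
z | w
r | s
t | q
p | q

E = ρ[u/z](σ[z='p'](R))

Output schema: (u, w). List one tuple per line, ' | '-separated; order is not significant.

Row counts bottom-up:
  R → 3
  σ[z='p'](R) → 1
  ρ[u/z](σ[z='p'](R)) → 1

== RESULT ==
u | w
p | q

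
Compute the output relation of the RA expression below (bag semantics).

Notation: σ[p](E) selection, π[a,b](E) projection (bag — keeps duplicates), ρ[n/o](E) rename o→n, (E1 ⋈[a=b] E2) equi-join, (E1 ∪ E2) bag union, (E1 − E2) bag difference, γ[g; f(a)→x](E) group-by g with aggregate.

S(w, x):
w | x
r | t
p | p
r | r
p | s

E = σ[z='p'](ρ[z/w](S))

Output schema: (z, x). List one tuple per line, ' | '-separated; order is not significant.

Per-node cardinality:
  S → 4
  ρ[z/w](S) → 4
  σ[z='p'](ρ[z/w](S)) → 2

== RESULT ==
z | x
p | p
p | s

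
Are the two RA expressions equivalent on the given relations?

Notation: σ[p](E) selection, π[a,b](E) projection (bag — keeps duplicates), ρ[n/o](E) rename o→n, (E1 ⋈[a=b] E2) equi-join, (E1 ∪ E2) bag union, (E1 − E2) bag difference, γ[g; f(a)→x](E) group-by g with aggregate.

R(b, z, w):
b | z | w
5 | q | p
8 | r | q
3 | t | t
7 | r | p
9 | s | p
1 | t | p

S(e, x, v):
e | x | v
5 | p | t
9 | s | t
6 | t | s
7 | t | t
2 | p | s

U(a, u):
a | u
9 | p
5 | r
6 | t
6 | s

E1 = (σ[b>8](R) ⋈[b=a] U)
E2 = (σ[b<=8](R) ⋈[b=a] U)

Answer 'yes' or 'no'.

E1 subexpression sizes:
  R → 6
  σ[b>8](R) → 1
  U → 4
  (σ[b>8](R) ⋈[b=a] U) → 1
E2 subexpression sizes:
  R → 6
  σ[b<=8](R) → 5
  U → 4
  (σ[b<=8](R) ⋈[b=a] U) → 1

E1 result:
b | z | w | a | u
9 | s | p | 9 | p
E2 result:
b | z | w | a | u
5 | q | p | 5 | r
Witness: (5, 'q', 'p', 5, 'r') appears 0× in E1 but 1× in E2.

no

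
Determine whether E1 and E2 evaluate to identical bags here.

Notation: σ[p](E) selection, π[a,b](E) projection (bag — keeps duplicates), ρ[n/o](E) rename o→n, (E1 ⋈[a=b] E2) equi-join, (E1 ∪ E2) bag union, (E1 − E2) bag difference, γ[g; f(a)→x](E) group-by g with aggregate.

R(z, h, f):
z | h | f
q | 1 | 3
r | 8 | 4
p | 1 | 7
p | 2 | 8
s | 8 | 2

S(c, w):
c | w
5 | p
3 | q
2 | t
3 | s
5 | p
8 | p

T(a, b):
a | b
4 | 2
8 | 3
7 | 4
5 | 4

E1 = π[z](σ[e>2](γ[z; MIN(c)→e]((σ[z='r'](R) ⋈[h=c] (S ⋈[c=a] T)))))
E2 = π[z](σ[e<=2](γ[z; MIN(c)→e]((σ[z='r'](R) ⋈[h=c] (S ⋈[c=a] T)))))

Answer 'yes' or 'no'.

E1 per-node cardinality:
  R → 5
  σ[z='r'](R) → 1
  S → 6
  T → 4
  (S ⋈[c=a] T) → 3
  (σ[z='r'](R) ⋈[h=c] (S ⋈[c=a] T)) → 1
  γ[z; MIN(c)→e]((σ[z='r'](R) ⋈[h=c] (S ⋈[c=a] T))) → 1
  σ[e>2](γ[z; MIN(c)→e]((σ[z='r'](R) ⋈[h=c] (S ⋈[c=a] T)))) → 1
  π[z](σ[e>2](γ[z; MIN(c)→e]((σ[z='r'](R) ⋈[h=c] (S ⋈[c=a] T))))) → 1
E2 per-node cardinality:
  R → 5
  σ[z='r'](R) → 1
  S → 6
  T → 4
  (S ⋈[c=a] T) → 3
  (σ[z='r'](R) ⋈[h=c] (S ⋈[c=a] T)) → 1
  γ[z; MIN(c)→e]((σ[z='r'](R) ⋈[h=c] (S ⋈[c=a] T))) → 1
  σ[e<=2](γ[z; MIN(c)→e]((σ[z='r'](R) ⋈[h=c] (S ⋈[c=a] T)))) → 0
  π[z](σ[e<=2](γ[z; MIN(c)→e]((σ[z='r'](R) ⋈[h=c] (S ⋈[c=a] T))))) → 0

E1 result:
z
r
E2 result:
z
(0 rows)
Witness: ('r',) appears 1× in E1 but 0× in E2.

no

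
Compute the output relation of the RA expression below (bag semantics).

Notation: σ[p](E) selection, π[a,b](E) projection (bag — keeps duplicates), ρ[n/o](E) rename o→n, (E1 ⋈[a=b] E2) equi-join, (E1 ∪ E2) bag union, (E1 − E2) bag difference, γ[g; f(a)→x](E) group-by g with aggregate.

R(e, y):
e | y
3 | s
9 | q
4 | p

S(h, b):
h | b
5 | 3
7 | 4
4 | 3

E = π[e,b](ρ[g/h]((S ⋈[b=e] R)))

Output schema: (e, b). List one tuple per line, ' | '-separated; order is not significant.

Row counts bottom-up:
  S → 3
  R → 3
  (S ⋈[b=e] R) → 3
  ρ[g/h]((S ⋈[b=e] R)) → 3
  π[e,b](ρ[g/h]((S ⋈[b=e] R))) → 3

== RESULT ==
e | b
3 | 3
3 | 3
4 | 4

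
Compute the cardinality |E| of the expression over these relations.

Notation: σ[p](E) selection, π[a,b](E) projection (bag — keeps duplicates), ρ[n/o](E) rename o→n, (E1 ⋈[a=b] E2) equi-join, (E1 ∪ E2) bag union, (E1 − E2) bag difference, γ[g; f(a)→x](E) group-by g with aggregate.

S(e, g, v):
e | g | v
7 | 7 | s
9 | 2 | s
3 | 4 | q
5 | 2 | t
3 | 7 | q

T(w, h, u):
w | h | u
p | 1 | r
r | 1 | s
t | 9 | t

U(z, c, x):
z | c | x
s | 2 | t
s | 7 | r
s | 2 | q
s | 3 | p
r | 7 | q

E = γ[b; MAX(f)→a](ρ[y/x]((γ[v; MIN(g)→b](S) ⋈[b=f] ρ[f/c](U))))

Subexpression sizes:
  S → 5
  γ[v; MIN(g)→b](S) → 3
  U → 5
  ρ[f/c](U) → 5
  (γ[v; MIN(g)→b](S) ⋈[b=f] ρ[f/c](U)) → 4
  ρ[y/x]((γ[v; MIN(g)→b](S) ⋈[b=f] ρ[f/c](U))) → 4
  γ[b; MAX(f)→a](ρ[y/x]((γ[v; MIN(g)→b](S) ⋈[b=f] ρ[f/c](U)))) → 1

|E| = 1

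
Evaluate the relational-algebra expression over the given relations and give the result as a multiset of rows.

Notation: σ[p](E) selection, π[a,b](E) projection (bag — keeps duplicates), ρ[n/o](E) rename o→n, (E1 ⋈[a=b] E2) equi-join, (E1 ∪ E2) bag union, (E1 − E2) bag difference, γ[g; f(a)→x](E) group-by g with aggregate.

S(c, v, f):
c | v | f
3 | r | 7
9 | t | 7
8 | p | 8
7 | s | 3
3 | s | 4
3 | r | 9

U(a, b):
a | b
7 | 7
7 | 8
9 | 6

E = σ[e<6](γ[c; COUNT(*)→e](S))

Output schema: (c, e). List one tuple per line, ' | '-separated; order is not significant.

Row counts bottom-up:
  S → 6
  γ[c; COUNT(*)→e](S) → 4
  σ[e<6](γ[c; COUNT(*)→e](S)) → 4

== RESULT ==
c | e
3 | 3
7 | 1
8 | 1
9 | 1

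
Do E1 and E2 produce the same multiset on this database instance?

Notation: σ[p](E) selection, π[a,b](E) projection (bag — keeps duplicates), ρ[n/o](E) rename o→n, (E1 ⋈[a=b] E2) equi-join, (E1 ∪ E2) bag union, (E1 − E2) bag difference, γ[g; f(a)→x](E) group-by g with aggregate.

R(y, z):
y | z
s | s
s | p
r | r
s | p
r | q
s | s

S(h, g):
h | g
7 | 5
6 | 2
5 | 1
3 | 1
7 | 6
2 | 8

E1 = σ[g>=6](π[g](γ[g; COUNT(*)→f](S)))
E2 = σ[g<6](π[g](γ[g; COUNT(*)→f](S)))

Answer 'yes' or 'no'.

E1 stepwise |·|:
  S → 6
  γ[g; COUNT(*)→f](S) → 5
  π[g](γ[g; COUNT(*)→f](S)) → 5
  σ[g>=6](π[g](γ[g; COUNT(*)→f](S))) → 2
E2 stepwise |·|:
  S → 6
  γ[g; COUNT(*)→f](S) → 5
  π[g](γ[g; COUNT(*)→f](S)) → 5
  σ[g<6](π[g](γ[g; COUNT(*)→f](S))) → 3

E1 result:
g
6
8
E2 result:
g
1
2
5
Witness: (6,) appears 1× in E1 but 0× in E2.

no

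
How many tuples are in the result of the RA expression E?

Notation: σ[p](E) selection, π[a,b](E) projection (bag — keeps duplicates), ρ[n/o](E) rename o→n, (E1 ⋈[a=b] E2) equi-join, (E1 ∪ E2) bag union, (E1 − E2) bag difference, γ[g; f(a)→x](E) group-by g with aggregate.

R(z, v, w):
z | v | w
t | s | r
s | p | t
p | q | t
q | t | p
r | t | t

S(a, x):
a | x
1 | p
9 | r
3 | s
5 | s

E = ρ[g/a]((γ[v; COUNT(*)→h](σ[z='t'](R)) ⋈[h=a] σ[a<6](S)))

Row counts bottom-up:
  R → 5
  σ[z='t'](R) → 1
  γ[v; COUNT(*)→h](σ[z='t'](R)) → 1
  S → 4
  σ[a<6](S) → 3
  (γ[v; COUNT(*)→h](σ[z='t'](R)) ⋈[h=a] σ[a<6](S)) → 1
  ρ[g/a]((γ[v; COUNT(*)→h](σ[z='t'](R)) ⋈[h=a] σ[a<6](S))) → 1

|E| = 1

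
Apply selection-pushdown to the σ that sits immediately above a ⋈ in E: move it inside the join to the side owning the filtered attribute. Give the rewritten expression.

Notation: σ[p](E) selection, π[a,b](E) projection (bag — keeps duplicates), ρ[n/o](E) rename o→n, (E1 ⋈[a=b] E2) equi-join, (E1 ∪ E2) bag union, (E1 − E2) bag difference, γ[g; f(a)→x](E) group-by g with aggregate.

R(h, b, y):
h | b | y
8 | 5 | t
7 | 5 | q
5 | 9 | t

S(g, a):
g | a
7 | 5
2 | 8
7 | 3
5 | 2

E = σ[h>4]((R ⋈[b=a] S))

σ filters on h, owned by the left side.
E' = (σ[h>4](R) ⋈[b=a] S)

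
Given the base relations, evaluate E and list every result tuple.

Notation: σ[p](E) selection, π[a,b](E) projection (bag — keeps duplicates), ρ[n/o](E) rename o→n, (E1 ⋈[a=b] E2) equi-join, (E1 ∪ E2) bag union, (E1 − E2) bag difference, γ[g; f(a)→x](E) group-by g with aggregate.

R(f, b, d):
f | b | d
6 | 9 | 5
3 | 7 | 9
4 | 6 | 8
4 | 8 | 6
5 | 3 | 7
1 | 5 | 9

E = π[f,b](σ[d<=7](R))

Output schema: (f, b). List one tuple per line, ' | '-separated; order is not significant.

Row counts bottom-up:
  R → 6
  σ[d<=7](R) → 3
  π[f,b](σ[d<=7](R)) → 3

== RESULT ==
f | b
4 | 8
5 | 3
6 | 9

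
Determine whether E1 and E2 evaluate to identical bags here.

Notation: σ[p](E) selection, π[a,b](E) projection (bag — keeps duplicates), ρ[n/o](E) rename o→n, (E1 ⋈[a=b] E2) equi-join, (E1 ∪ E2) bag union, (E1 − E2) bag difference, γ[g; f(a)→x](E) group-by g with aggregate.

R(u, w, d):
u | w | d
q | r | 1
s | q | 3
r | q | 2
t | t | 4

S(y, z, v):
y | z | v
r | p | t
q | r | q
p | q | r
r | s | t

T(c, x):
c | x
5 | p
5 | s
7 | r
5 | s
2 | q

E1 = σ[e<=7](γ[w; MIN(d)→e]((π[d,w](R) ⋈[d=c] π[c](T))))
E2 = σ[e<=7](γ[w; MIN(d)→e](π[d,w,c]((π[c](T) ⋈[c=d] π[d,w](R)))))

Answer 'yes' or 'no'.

E1 per-node cardinality:
  R → 4
  π[d,w](R) → 4
  T → 5
  π[c](T) → 5
  (π[d,w](R) ⋈[d=c] π[c](T)) → 1
  γ[w; MIN(d)→e]((π[d,w](R) ⋈[d=c] π[c](T))) → 1
  σ[e<=7](γ[w; MIN(d)→e]((π[d,w](R) ⋈[d=c] π[c](T)))) → 1
E2 per-node cardinality:
  T → 5
  π[c](T) → 5
  R → 4
  π[d,w](R) → 4
  (π[c](T) ⋈[c=d] π[d,w](R)) → 1
  π[d,w,c]((π[c](T) ⋈[c=d] π[d,w](R))) → 1
  γ[w; MIN(d)→e](π[d,w,c]((π[c](T) ⋈[c=d] π[d,w](R)))) → 1
  σ[e<=7](γ[w; MIN(d)→e](π[d,w,c]((π[c](T) ⋈[c=d] π[d,w](R))))) → 1

E1 and E2 produce the same multiset:
w | e
q | 2

yes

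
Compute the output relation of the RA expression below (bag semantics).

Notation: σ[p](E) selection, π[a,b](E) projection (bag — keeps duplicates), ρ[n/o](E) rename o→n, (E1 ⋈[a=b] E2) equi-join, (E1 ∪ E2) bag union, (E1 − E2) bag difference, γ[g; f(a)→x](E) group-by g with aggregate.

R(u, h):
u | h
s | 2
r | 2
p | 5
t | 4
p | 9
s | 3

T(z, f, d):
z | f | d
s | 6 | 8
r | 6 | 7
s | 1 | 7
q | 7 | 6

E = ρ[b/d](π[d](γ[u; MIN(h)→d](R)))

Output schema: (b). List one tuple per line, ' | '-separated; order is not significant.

Subexpression sizes:
  R → 6
  γ[u; MIN(h)→d](R) → 4
  π[d](γ[u; MIN(h)→d](R)) → 4
  ρ[b/d](π[d](γ[u; MIN(h)→d](R))) → 4

== RESULT ==
b
2
2
4
5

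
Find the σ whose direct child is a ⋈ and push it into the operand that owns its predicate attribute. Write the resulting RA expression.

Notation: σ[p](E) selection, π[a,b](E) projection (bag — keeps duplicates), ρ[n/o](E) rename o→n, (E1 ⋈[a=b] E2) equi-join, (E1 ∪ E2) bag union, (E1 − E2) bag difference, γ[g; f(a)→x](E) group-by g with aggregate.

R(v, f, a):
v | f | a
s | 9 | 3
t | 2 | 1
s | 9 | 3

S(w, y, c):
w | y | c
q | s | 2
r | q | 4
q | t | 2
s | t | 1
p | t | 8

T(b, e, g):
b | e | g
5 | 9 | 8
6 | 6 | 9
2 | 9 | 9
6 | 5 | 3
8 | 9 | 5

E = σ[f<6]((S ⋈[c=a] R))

σ filters on f, owned by the right side.
E' = (S ⋈[c=a] σ[f<6](R))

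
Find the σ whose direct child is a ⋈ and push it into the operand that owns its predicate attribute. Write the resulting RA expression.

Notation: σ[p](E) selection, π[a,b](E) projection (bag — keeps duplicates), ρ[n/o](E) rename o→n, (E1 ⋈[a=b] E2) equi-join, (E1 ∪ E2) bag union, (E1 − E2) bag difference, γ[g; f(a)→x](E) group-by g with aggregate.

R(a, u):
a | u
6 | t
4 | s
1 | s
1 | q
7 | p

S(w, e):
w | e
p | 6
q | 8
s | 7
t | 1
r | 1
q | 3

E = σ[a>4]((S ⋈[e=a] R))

σ filters on a, owned by the right side.
E' = (S ⋈[e=a] σ[a>4](R))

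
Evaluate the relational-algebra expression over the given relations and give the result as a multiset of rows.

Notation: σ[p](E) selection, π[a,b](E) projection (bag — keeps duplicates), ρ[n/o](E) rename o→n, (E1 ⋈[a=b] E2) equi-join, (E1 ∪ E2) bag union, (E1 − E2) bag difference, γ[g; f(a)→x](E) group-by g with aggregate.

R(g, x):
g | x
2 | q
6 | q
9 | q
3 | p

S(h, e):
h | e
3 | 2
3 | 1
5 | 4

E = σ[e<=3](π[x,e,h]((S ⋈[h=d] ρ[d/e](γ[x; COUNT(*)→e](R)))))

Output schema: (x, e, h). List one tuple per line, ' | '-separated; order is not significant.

Per-node cardinality:
  S → 3
  R → 4
  γ[x; COUNT(*)→e](R) → 2
  ρ[d/e](γ[x; COUNT(*)→e](R)) → 2
  (S ⋈[h=d] ρ[d/e](γ[x; COUNT(*)→e](R))) → 2
  π[x,e,h]((S ⋈[h=d] ρ[d/e](γ[x; COUNT(*)→e](R)))) → 2
  σ[e<=3](π[x,e,h]((S ⋈[h=d] ρ[d/e](γ[x; COUNT(*)→e](R))))) → 2

== RESULT ==
x | e | h
q | 1 | 3
q | 2 | 3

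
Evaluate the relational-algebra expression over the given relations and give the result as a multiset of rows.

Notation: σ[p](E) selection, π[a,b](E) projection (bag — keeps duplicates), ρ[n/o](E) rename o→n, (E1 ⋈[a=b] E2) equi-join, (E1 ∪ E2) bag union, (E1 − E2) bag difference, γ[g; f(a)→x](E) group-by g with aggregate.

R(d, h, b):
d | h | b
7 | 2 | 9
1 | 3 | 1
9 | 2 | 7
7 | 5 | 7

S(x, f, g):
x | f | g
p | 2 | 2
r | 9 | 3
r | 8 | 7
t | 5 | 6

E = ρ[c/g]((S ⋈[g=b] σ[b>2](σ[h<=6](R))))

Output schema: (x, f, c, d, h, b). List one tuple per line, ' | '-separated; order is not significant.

Subexpression sizes:
  S → 4
  R → 4
  σ[h<=6](R) → 4
  σ[b>2](σ[h<=6](R)) → 3
  (S ⋈[g=b] σ[b>2](σ[h<=6](R))) → 2
  ρ[c/g]((S ⋈[g=b] σ[b>2](σ[h<=6](R)))) → 2

== RESULT ==
x | f | c | d | h | b
r | 8 | 7 | 7 | 5 | 7
r | 8 | 7 | 9 | 2 | 7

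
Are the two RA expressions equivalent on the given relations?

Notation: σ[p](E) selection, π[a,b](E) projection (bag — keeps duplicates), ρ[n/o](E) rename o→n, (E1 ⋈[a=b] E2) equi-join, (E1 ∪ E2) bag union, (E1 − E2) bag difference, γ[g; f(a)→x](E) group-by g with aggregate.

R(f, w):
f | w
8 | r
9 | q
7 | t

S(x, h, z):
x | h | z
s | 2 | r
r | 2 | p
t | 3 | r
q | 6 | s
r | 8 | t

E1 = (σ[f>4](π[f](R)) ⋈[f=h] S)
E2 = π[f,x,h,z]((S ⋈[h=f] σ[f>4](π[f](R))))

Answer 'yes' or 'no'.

E1 row counts bottom-up:
  R → 3
  π[f](R) → 3
  σ[f>4](π[f](R)) → 3
  S → 5
  (σ[f>4](π[f](R)) ⋈[f=h] S) → 1
E2 row counts bottom-up:
  S → 5
  R → 3
  π[f](R) → 3
  σ[f>4](π[f](R)) → 3
  (S ⋈[h=f] σ[f>4](π[f](R))) → 1
  π[f,x,h,z]((S ⋈[h=f] σ[f>4](π[f](R)))) → 1

E1 and E2 produce the same multiset:
f | x | h | z
8 | r | 8 | t

yes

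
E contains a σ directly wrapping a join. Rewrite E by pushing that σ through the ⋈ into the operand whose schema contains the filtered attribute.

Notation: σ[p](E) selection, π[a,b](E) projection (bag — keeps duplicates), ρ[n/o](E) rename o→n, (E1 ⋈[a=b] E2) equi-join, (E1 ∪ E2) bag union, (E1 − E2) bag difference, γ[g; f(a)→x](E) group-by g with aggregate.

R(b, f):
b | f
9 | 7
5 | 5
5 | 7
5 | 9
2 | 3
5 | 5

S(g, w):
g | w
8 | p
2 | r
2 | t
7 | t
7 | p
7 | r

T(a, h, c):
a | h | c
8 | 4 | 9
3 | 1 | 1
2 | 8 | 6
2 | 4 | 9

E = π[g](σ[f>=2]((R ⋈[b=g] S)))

σ filters on f, owned by the left side.
E' = π[g]((σ[f>=2](R) ⋈[b=g] S))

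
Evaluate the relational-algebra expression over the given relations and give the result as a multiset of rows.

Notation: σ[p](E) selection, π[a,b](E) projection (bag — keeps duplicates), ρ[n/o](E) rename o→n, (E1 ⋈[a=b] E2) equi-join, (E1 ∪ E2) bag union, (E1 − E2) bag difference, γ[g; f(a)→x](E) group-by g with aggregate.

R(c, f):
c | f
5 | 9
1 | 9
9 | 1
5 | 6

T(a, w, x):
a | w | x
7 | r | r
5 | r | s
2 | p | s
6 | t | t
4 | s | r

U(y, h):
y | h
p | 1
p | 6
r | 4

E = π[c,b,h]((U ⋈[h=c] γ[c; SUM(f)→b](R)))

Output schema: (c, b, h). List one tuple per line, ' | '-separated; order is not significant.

Row counts bottom-up:
  U → 3
  R → 4
  γ[c; SUM(f)→b](R) → 3
  (U ⋈[h=c] γ[c; SUM(f)→b](R)) → 1
  π[c,b,h]((U ⋈[h=c] γ[c; SUM(f)→b](R))) → 1

== RESULT ==
c | b | h
1 | 9 | 1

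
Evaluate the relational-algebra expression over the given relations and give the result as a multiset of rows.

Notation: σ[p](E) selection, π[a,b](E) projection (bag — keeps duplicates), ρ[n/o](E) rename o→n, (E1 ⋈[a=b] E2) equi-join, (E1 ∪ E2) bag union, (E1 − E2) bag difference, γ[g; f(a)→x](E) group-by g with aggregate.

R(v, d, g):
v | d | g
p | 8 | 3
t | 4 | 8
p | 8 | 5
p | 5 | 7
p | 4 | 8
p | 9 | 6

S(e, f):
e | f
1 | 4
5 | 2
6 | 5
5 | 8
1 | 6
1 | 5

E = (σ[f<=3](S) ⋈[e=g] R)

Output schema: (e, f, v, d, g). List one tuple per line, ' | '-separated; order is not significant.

Stepwise |·|:
  S → 6
  σ[f<=3](S) → 1
  R → 6
  (σ[f<=3](S) ⋈[e=g] R) → 1

== RESULT ==
e | f | v | d | g
5 | 2 | p | 8 | 5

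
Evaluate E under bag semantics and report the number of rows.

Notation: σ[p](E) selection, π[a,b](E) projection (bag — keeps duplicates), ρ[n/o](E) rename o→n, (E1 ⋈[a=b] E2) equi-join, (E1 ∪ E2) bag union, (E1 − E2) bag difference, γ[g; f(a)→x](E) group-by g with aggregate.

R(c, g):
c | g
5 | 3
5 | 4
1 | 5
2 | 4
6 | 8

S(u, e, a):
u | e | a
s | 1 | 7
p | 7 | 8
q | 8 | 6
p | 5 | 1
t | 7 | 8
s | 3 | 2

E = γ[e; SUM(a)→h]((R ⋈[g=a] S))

Per-node cardinality:
  R → 5
  S → 6
  (R ⋈[g=a] S) → 2
  γ[e; SUM(a)→h]((R ⋈[g=a] S)) → 1

|E| = 1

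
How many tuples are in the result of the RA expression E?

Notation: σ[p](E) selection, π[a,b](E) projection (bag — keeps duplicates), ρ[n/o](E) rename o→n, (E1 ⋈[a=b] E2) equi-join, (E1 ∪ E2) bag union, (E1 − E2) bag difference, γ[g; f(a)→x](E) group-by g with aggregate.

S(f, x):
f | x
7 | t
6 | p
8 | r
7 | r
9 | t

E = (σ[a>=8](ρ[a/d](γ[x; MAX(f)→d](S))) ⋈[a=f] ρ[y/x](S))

Per-node cardinality:
  S → 5
  γ[x; MAX(f)→d](S) → 3
  ρ[a/d](γ[x; MAX(f)→d](S)) → 3
  σ[a>=8](ρ[a/d](γ[x; MAX(f)→d](S))) → 2
  S → 5
  ρ[y/x](S) → 5
  (σ[a>=8](ρ[a/d](γ[x; MAX(f)→d](S))) ⋈[a=f] ρ[y/x](S)) → 2

|E| = 2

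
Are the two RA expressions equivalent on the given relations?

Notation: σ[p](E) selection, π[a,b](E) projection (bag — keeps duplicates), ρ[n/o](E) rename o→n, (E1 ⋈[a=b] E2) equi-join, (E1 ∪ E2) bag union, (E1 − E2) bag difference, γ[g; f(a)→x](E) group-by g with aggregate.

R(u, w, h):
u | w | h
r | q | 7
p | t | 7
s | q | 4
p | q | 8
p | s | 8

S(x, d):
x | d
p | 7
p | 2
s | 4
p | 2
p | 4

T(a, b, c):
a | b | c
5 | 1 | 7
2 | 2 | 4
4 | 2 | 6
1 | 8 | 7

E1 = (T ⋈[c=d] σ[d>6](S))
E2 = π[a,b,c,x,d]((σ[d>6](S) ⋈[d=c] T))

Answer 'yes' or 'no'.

E1 per-node cardinality:
  T → 4
  S → 5
  σ[d>6](S) → 1
  (T ⋈[c=d] σ[d>6](S)) → 2
E2 per-node cardinality:
  S → 5
  σ[d>6](S) → 1
  T → 4
  (σ[d>6](S) ⋈[d=c] T) → 2
  π[a,b,c,x,d]((σ[d>6](S) ⋈[d=c] T)) → 2

E1 and E2 produce the same multiset:
a | b | c | x | d
1 | 8 | 7 | p | 7
5 | 1 | 7 | p | 7

yes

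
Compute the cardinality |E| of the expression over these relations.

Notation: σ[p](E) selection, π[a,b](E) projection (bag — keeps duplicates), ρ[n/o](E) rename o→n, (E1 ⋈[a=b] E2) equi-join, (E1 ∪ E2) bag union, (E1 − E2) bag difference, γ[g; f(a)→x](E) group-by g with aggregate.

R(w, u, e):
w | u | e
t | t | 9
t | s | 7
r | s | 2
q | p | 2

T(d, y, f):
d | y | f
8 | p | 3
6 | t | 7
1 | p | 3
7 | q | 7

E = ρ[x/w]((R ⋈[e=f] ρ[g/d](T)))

Row counts bottom-up:
  R → 4
  T → 4
  ρ[g/d](T) → 4
  (R ⋈[e=f] ρ[g/d](T)) → 2
  ρ[x/w]((R ⋈[e=f] ρ[g/d](T))) → 2

|E| = 2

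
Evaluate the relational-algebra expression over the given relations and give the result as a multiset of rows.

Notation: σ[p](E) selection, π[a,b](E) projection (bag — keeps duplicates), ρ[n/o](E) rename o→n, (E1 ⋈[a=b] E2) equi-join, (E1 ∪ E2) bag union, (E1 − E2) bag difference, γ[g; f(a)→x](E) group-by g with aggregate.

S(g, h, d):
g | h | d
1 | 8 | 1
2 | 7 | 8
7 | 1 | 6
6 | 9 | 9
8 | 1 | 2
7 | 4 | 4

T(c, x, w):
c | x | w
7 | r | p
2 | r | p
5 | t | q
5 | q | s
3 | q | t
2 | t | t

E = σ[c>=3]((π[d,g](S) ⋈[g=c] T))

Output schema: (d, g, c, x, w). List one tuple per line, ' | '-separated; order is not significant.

Row counts bottom-up:
  S → 6
  π[d,g](S) → 6
  T → 6
  (π[d,g](S) ⋈[g=c] T) → 4
  σ[c>=3]((π[d,g](S) ⋈[g=c] T)) → 2

== RESULT ==
d | g | c | x | w
4 | 7 | 7 | r | p
6 | 7 | 7 | r | p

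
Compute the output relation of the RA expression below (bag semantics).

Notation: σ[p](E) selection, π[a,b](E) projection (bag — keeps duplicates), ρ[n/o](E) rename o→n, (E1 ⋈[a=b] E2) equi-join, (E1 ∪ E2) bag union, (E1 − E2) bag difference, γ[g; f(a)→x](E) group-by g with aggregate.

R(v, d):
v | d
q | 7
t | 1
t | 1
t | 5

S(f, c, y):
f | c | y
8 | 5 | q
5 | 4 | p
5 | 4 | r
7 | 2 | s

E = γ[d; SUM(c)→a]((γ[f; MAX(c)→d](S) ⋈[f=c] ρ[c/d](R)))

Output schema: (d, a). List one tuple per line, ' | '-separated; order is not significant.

Per-node cardinality:
  S → 4
  γ[f; MAX(c)→d](S) → 3
  R → 4
  ρ[c/d](R) → 4
  (γ[f; MAX(c)→d](S) ⋈[f=c] ρ[c/d](R)) → 2
  γ[d; SUM(c)→a]((γ[f; MAX(c)→d](S) ⋈[f=c] ρ[c/d](R))) → 2

== RESULT ==
d | a
2 | 7
4 | 5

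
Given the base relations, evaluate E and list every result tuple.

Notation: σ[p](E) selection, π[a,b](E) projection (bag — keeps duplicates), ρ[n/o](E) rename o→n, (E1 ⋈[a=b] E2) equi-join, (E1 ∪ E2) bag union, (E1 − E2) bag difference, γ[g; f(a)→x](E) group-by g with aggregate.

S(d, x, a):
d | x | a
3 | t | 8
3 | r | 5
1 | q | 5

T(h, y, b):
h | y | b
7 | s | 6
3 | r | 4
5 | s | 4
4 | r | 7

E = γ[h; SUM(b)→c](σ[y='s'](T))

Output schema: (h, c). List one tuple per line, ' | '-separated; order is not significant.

Per-node cardinality:
  T → 4
  σ[y='s'](T) → 2
  γ[h; SUM(b)→c](σ[y='s'](T)) → 2

== RESULT ==
h | c
5 | 4
7 | 6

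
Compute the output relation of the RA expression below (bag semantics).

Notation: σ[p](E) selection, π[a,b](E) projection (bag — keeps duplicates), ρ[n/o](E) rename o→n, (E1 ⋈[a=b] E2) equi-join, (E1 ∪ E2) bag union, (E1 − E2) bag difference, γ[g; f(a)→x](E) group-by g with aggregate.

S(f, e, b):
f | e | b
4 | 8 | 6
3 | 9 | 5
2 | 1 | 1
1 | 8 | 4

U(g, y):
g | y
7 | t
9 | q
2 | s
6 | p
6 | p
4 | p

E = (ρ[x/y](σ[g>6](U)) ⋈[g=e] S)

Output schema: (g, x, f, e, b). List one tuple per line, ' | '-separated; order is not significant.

Stepwise |·|:
  U → 6
  σ[g>6](U) → 2
  ρ[x/y](σ[g>6](U)) → 2
  S → 4
  (ρ[x/y](σ[g>6](U)) ⋈[g=e] S) → 1

== RESULT ==
g | x | f | e | b
9 | q | 3 | 9 | 5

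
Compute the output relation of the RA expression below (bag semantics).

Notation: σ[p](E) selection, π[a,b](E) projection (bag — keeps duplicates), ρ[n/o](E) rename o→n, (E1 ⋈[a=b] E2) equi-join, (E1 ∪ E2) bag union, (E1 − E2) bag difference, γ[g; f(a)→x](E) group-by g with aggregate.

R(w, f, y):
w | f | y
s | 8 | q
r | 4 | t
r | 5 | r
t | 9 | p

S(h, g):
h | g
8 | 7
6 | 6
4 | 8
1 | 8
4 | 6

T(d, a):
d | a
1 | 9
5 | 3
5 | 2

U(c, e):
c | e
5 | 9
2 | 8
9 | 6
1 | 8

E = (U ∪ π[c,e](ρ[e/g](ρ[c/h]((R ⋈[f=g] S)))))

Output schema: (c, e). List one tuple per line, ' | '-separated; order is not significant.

Per-node cardinality:
  U → 4
  R → 4
  S → 5
  (R ⋈[f=g] S) → 2
  ρ[c/h]((R ⋈[f=g] S)) → 2
  ρ[e/g](ρ[c/h]((R ⋈[f=g] S))) → 2
  π[c,e](ρ[e/g](ρ[c/h]((R ⋈[f=g] S)))) → 2
  (U ∪ π[c,e](ρ[e/g](ρ[c/h]((R ⋈[f=g] S))))) → 6

== RESULT ==
c | e
1 | 8
1 | 8
2 | 8
4 | 8
5 | 9
9 | 6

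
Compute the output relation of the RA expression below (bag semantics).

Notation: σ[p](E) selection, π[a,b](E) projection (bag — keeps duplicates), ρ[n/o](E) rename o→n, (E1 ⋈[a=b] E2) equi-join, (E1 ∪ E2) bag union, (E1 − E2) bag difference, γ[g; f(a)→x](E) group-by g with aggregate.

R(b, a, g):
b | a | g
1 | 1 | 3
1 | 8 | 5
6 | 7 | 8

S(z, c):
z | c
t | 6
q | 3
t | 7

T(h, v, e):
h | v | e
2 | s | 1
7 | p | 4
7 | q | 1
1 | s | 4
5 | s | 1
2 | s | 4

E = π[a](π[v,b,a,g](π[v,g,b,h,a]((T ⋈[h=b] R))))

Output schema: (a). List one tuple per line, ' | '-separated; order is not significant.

Per-node cardinality:
  T → 6
  R → 3
  (T ⋈[h=b] R) → 2
  π[v,g,b,h,a]((T ⋈[h=b] R)) → 2
  π[v,b,a,g](π[v,g,b,h,a]((T ⋈[h=b] R))) → 2
  π[a](π[v,b,a,g](π[v,g,b,h,a]((T ⋈[h=b] R)))) → 2

== RESULT ==
a
1
8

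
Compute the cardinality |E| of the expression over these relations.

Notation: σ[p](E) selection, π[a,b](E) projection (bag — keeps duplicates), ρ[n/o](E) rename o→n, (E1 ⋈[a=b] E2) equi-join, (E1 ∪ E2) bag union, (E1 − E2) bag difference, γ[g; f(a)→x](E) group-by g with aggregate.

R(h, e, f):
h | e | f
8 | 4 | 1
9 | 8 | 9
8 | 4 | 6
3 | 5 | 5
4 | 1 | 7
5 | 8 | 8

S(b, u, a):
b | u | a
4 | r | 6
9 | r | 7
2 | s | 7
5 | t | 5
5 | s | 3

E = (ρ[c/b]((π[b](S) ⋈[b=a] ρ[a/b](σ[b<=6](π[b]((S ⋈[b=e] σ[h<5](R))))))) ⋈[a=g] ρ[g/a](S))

Row counts bottom-up:
  S → 5
  π[b](S) → 5
  S → 5
  R → 6
  σ[h<5](R) → 2
  (S ⋈[b=e] σ[h<5](R)) → 2
  π[b]((S ⋈[b=e] σ[h<5](R))) → 2
  σ[b<=6](π[b]((S ⋈[b=e] σ[h<5](R)))) → 2
  ρ[a/b](σ[b<=6](π[b]((S ⋈[b=e] σ[h<5](R))))) → 2
  (π[b](S) ⋈[b=a] ρ[a/b](σ[b<=6](π[b]((S ⋈[b=e] σ[h<5](R)))))) → 4
  ρ[c/b]((π[b](S) ⋈[b=a] ρ[a/b](σ[b<=6](π[b]((S ⋈[b=e] σ[h<5](R))))))) → 4
  S → 5
  ρ[g/a](S) → 5
  (ρ[c/b]((π[b](S) ⋈[b=a] ρ[a/b](σ[b<=6](π[b]((S ⋈[b=e] σ[h<5](R))))))) ⋈[a=g] ρ[g/a](S)) → 4

|E| = 4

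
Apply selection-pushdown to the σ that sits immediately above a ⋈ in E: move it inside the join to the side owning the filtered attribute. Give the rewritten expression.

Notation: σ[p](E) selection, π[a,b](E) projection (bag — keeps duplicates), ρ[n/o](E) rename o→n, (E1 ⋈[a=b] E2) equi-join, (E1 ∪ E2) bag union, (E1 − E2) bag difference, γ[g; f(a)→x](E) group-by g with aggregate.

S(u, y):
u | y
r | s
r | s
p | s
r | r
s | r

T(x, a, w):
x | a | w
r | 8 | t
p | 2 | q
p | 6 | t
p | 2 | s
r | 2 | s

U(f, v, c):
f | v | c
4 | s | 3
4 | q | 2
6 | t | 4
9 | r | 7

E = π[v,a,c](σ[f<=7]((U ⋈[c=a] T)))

σ filters on f, owned by the left side.
E' = π[v,a,c]((σ[f<=7](U) ⋈[c=a] T))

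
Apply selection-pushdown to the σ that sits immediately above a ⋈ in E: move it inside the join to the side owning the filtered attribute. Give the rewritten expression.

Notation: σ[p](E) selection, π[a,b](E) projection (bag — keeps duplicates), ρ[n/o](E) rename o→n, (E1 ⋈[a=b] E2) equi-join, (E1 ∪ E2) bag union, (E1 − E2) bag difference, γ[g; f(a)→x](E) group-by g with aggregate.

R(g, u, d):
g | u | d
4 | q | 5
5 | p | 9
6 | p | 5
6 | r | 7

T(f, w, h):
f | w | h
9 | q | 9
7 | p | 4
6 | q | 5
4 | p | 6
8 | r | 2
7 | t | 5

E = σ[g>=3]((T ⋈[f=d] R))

σ filters on g, owned by the right side.
E' = (T ⋈[f=d] σ[g>=3](R))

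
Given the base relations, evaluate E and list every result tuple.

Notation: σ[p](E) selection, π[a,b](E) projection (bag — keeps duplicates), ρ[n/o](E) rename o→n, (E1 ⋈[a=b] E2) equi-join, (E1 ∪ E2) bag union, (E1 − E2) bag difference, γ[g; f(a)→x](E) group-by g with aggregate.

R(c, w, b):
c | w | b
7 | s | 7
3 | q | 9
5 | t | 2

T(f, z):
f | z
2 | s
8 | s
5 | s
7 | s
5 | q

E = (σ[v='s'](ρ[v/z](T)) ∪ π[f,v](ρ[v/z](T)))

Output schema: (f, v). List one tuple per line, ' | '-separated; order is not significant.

Stepwise |·|:
  T → 5
  ρ[v/z](T) → 5
  σ[v='s'](ρ[v/z](T)) → 4
  T → 5
  ρ[v/z](T) → 5
  π[f,v](ρ[v/z](T)) → 5
  (σ[v='s'](ρ[v/z](T)) ∪ π[f,v](ρ[v/z](T))) → 9

== RESULT ==
f | v
2 | s
2 | s
5 | q
5 | s
5 | s
7 | s
7 | s
8 | s
8 | s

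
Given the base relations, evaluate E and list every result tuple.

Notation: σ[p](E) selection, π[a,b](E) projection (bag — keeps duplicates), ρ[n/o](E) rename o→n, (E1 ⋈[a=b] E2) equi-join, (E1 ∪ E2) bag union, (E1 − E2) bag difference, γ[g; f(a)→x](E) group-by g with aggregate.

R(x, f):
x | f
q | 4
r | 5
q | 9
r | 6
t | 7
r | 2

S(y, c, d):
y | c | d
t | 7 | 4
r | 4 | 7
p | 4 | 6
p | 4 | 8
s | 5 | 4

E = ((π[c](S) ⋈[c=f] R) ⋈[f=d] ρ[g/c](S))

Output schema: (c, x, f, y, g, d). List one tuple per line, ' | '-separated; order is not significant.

Stepwise |·|:
  S → 5
  π[c](S) → 5
  R → 6
  (π[c](S) ⋈[c=f] R) → 5
  S → 5
  ρ[g/c](S) → 5
  ((π[c](S) ⋈[c=f] R) ⋈[f=d] ρ[g/c](S)) → 7

== RESULT ==
c | x | f | y | g | d
4 | q | 4 | s | 5 | 4
4 | q | 4 | s | 5 | 4
4 | q | 4 | s | 5 | 4
4 | q | 4 | t | 7 | 4
4 | q | 4 | t | 7 | 4
4 | q | 4 | t | 7 | 4
7 | t | 7 | r | 4 | 7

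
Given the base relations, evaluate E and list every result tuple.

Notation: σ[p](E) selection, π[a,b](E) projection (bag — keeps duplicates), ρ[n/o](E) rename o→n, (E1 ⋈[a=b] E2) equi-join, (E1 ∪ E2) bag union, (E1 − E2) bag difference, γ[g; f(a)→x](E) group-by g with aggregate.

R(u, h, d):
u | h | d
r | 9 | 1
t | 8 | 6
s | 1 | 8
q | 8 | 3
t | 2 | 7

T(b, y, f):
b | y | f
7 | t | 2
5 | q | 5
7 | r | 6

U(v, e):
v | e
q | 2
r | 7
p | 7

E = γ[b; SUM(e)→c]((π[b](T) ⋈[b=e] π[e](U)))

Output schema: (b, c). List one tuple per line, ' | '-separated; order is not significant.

Row counts bottom-up:
  T → 3
  π[b](T) → 3
  U → 3
  π[e](U) → 3
  (π[b](T) ⋈[b=e] π[e](U)) → 4
  γ[b; SUM(e)→c]((π[b](T) ⋈[b=e] π[e](U))) → 1

== RESULT ==
b | c
7 | 28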